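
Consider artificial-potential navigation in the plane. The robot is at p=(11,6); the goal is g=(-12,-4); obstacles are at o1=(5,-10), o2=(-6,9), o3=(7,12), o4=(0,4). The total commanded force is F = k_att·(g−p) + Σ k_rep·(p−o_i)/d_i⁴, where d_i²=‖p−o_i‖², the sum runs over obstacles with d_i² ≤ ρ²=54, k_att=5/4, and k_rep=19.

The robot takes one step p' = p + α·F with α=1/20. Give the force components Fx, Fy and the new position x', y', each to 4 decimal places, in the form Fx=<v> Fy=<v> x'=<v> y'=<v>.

Fx=-28.7219 Fy=-12.5422 x'=9.5639 y'=5.3729

F_att = 5/4·(g−p) = 5/4·(-23,-10) = (-28.7500,-12.5000)
o1: d²=292 > ρ²=54 → inactive
o2: d²=298 > ρ²=54 → inactive
o3: d²=52 ≤ ρ²=54; F_rep = 19·(4,-6)/52² = (0.0281,-0.0422)
o4: d²=125 > ρ²=54 → inactive
F = F_att + ΣF_rep = (-28.7219,-12.5422)
p' = p + 1/20·F = (9.5639,5.3729)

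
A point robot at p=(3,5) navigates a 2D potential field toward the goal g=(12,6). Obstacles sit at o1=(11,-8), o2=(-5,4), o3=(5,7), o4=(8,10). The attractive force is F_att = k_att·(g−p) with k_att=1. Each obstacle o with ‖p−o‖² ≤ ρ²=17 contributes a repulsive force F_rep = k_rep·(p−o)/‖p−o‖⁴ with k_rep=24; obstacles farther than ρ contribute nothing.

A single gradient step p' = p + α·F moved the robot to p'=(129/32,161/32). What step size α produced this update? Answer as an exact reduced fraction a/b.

F_att = 1·(g−p) = 1·(9,1) = (9.0000,1.0000)
o1: d²=233 > ρ²=17 → inactive
o2: d²=65 > ρ²=17 → inactive
o3: d²=8 ≤ ρ²=17; F_rep = 24·(-2,-2)/8² = (-0.7500,-0.7500)
o4: d²=50 > ρ²=17 → inactive
F = F_att + ΣF_rep = (8.2500,0.2500)
Δp = p'−p = (1.0312,0.0312); α = Δx/Fx = (33/32) / (33/4) = 1/8
check: Δy/Fy = (1/32) / (1/4) = 1/8 ✓

α = 1/8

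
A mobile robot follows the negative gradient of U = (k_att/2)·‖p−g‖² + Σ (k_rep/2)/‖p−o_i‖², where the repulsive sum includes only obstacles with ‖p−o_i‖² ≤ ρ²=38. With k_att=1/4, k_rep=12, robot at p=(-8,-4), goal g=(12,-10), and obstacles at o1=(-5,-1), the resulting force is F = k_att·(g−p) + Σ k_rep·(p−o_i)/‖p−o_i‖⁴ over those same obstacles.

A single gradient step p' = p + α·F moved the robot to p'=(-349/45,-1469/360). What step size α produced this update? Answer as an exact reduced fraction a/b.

F_att = 1/4·(g−p) = 1/4·(20,-6) = (5.0000,-1.5000)
o1: d²=18 ≤ ρ²=38; F_rep = 12·(-3,-3)/18² = (-0.1111,-0.1111)
F = F_att + ΣF_rep = (4.8889,-1.6111)
Δp = p'−p = (0.2444,-0.0806); α = Δx/Fx = (11/45) / (44/9) = 1/20
check: Δy/Fy = (-29/360) / (-29/18) = 1/20 ✓

α = 1/20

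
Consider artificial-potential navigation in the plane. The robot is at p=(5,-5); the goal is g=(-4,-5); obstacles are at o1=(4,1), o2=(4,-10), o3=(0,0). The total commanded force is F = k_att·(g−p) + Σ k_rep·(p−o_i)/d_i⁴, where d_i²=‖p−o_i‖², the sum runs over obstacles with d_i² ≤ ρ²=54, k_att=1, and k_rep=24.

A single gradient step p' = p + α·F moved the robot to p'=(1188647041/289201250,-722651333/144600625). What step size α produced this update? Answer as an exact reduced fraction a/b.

F_att = 1·(g−p) = 1·(-9,0) = (-9.0000,0.0000)
o1: d²=37 ≤ ρ²=54; F_rep = 24·(1,-6)/37² = (0.0175,-0.1052)
o2: d²=26 ≤ ρ²=54; F_rep = 24·(1,5)/26² = (0.0355,0.1775)
o3: d²=50 ≤ ρ²=54; F_rep = 24·(5,-5)/50² = (0.0480,-0.0480)
F = F_att + ΣF_rep = (-8.8990,0.0243)
Δp = p'−p = (-0.8899,0.0024); α = Δx/Fx = (-257359209/289201250) / (-257359209/28920125) = 1/10
check: Δy/Fy = (351792/144600625) / (703584/28920125) = 1/10 ✓

α = 1/10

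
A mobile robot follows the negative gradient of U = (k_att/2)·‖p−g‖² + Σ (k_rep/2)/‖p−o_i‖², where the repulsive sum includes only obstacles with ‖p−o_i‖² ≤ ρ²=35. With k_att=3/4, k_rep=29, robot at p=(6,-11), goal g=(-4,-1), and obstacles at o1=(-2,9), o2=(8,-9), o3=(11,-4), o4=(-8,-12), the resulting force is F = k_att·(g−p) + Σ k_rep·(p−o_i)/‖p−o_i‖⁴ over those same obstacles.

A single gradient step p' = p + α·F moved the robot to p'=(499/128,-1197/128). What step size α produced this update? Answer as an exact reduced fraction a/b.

F_att = 3/4·(g−p) = 3/4·(-10,10) = (-7.5000,7.5000)
o1: d²=464 > ρ²=35 → inactive
o2: d²=8 ≤ ρ²=35; F_rep = 29·(-2,-2)/8² = (-0.9062,-0.9062)
o3: d²=74 > ρ²=35 → inactive
o4: d²=197 > ρ²=35 → inactive
F = F_att + ΣF_rep = (-8.4062,6.5938)
Δp = p'−p = (-2.1016,1.6484); α = Δx/Fx = (-269/128) / (-269/32) = 1/4
check: Δy/Fy = (211/128) / (211/32) = 1/4 ✓

α = 1/4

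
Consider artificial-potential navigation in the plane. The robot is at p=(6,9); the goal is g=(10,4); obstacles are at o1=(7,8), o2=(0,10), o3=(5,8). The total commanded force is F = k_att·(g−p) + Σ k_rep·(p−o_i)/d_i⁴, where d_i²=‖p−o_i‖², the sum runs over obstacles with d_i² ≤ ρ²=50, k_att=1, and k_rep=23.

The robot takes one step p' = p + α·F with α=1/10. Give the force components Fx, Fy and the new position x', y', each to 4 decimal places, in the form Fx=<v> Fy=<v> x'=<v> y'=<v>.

F_att = 1·(g−p) = 1·(4,-5) = (4.0000,-5.0000)
o1: d²=2 ≤ ρ²=50; F_rep = 23·(-1,1)/2² = (-5.7500,5.7500)
o2: d²=37 ≤ ρ²=50; F_rep = 23·(6,-1)/37² = (0.1008,-0.0168)
o3: d²=2 ≤ ρ²=50; F_rep = 23·(1,1)/2² = (5.7500,5.7500)
F = F_att + ΣF_rep = (4.1008,6.4832)
p' = p + 1/10·F = (6.4101,9.6483)

Fx=4.1008 Fy=6.4832 x'=6.4101 y'=9.6483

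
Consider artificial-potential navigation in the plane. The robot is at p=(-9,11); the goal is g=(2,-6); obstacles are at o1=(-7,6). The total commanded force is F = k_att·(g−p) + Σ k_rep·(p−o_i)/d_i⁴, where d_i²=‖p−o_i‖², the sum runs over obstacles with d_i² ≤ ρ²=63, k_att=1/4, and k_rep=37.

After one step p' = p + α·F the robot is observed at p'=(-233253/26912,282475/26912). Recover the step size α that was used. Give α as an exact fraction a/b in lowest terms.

α = 1/8

F_att = 1/4·(g−p) = 1/4·(11,-17) = (2.7500,-4.2500)
o1: d²=29 ≤ ρ²=63; F_rep = 37·(-2,5)/29² = (-0.0880,0.2200)
F = F_att + ΣF_rep = (2.6620,-4.0300)
Δp = p'−p = (0.3328,-0.5038); α = Δx/Fx = (8955/26912) / (8955/3364) = 1/8
check: Δy/Fy = (-13557/26912) / (-13557/3364) = 1/8 ✓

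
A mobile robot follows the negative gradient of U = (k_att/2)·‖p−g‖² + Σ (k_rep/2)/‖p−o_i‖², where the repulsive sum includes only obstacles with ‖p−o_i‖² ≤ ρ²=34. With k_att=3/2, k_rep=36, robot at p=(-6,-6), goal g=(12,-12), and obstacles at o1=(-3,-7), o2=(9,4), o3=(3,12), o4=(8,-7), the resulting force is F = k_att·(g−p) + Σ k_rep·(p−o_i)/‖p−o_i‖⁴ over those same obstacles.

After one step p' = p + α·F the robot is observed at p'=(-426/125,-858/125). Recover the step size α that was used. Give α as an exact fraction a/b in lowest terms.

α = 1/10

F_att = 3/2·(g−p) = 3/2·(18,-6) = (27.0000,-9.0000)
o1: d²=10 ≤ ρ²=34; F_rep = 36·(-3,1)/10² = (-1.0800,0.3600)
o2: d²=325 > ρ²=34 → inactive
o3: d²=405 > ρ²=34 → inactive
o4: d²=197 > ρ²=34 → inactive
F = F_att + ΣF_rep = (25.9200,-8.6400)
Δp = p'−p = (2.5920,-0.8640); α = Δx/Fx = (324/125) / (648/25) = 1/10
check: Δy/Fy = (-108/125) / (-216/25) = 1/10 ✓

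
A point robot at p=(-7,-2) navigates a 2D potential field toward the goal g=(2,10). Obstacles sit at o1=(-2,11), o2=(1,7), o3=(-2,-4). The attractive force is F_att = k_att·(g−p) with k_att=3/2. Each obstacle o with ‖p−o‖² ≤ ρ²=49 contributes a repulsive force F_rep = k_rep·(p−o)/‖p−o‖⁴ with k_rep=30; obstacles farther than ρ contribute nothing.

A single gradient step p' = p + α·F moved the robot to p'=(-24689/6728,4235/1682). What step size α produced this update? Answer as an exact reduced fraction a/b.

α = 1/4

F_att = 3/2·(g−p) = 3/2·(9,12) = (13.5000,18.0000)
o1: d²=194 > ρ²=49 → inactive
o2: d²=145 > ρ²=49 → inactive
o3: d²=29 ≤ ρ²=49; F_rep = 30·(-5,2)/29² = (-0.1784,0.0713)
F = F_att + ΣF_rep = (13.3216,18.0713)
Δp = p'−p = (3.3304,4.5178); α = Δx/Fx = (22407/6728) / (22407/1682) = 1/4
check: Δy/Fy = (7599/1682) / (15198/841) = 1/4 ✓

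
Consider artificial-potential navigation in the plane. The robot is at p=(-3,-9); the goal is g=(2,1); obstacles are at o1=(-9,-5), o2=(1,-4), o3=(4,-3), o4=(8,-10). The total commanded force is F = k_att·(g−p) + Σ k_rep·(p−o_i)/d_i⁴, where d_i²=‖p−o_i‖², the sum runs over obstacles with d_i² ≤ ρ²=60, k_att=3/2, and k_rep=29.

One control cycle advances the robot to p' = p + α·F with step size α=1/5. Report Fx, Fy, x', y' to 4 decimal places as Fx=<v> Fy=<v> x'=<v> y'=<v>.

F_att = 3/2·(g−p) = 3/2·(5,10) = (7.5000,15.0000)
o1: d²=52 ≤ ρ²=60; F_rep = 29·(6,-4)/52² = (0.0643,-0.0429)
o2: d²=41 ≤ ρ²=60; F_rep = 29·(-4,-5)/41² = (-0.0690,-0.0863)
o3: d²=85 > ρ²=60 → inactive
o4: d²=122 > ρ²=60 → inactive
F = F_att + ΣF_rep = (7.4953,14.8708)
p' = p + 1/5·F = (-1.5009,-6.0258)

Fx=7.4953 Fy=14.8708 x'=-1.5009 y'=-6.0258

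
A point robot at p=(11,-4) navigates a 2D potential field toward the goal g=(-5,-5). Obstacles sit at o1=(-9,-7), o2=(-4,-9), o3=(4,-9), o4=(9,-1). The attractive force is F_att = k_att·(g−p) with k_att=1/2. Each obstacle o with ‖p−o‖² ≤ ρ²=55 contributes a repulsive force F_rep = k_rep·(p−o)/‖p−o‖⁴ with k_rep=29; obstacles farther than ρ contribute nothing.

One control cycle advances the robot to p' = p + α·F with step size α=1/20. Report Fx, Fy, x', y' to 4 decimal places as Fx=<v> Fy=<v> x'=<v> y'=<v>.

F_att = 1/2·(g−p) = 1/2·(-16,-1) = (-8.0000,-0.5000)
o1: d²=409 > ρ²=55 → inactive
o2: d²=250 > ρ²=55 → inactive
o3: d²=74 > ρ²=55 → inactive
o4: d²=13 ≤ ρ²=55; F_rep = 29·(2,-3)/13² = (0.3432,-0.5148)
F = F_att + ΣF_rep = (-7.6568,-1.0148)
p' = p + 1/20·F = (10.6172,-4.0507)

Fx=-7.6568 Fy=-1.0148 x'=10.6172 y'=-4.0507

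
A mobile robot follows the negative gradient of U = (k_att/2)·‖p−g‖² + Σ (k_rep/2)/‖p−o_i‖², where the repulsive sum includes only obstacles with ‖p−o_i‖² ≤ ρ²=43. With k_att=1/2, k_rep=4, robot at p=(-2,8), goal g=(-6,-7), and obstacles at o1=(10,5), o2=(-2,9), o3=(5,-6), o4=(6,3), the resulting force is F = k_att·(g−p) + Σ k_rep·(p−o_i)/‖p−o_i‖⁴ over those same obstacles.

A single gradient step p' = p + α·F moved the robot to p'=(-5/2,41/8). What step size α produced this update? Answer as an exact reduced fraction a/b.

α = 1/4

F_att = 1/2·(g−p) = 1/2·(-4,-15) = (-2.0000,-7.5000)
o1: d²=153 > ρ²=43 → inactive
o2: d²=1 ≤ ρ²=43; F_rep = 4·(0,-1)/1² = (0.0000,-4.0000)
o3: d²=245 > ρ²=43 → inactive
o4: d²=89 > ρ²=43 → inactive
F = F_att + ΣF_rep = (-2.0000,-11.5000)
Δp = p'−p = (-0.5000,-2.8750); α = Δx/Fx = (-1/2) / (-2) = 1/4
check: Δy/Fy = (-23/8) / (-23/2) = 1/4 ✓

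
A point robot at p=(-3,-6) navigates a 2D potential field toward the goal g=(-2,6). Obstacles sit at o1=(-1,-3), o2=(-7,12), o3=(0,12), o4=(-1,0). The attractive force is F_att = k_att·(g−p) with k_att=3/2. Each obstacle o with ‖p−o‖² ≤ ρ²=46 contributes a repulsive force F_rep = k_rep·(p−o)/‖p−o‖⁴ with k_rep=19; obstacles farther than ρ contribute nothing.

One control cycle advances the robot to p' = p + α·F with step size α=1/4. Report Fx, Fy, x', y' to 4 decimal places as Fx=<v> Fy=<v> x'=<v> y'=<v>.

F_att = 3/2·(g−p) = 3/2·(1,12) = (1.5000,18.0000)
o1: d²=13 ≤ ρ²=46; F_rep = 19·(-2,-3)/13² = (-0.2249,-0.3373)
o2: d²=340 > ρ²=46 → inactive
o3: d²=333 > ρ²=46 → inactive
o4: d²=40 ≤ ρ²=46; F_rep = 19·(-2,-6)/40² = (-0.0238,-0.0712)
F = F_att + ΣF_rep = (1.2514,17.5915)
p' = p + 1/4·F = (-2.6872,-1.6021)

Fx=1.2514 Fy=17.5915 x'=-2.6872 y'=-1.6021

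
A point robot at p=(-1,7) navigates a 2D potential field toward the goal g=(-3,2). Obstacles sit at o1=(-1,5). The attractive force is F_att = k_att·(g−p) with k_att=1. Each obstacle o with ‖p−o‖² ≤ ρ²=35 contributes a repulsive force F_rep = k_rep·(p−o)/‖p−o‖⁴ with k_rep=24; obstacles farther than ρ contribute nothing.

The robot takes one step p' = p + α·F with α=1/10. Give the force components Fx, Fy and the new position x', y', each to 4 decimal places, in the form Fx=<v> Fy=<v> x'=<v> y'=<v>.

Fx=-2.0000 Fy=-2.0000 x'=-1.2000 y'=6.8000

F_att = 1·(g−p) = 1·(-2,-5) = (-2.0000,-5.0000)
o1: d²=4 ≤ ρ²=35; F_rep = 24·(0,2)/4² = (0.0000,3.0000)
F = F_att + ΣF_rep = (-2.0000,-2.0000)
p' = p + 1/10·F = (-1.2000,6.8000)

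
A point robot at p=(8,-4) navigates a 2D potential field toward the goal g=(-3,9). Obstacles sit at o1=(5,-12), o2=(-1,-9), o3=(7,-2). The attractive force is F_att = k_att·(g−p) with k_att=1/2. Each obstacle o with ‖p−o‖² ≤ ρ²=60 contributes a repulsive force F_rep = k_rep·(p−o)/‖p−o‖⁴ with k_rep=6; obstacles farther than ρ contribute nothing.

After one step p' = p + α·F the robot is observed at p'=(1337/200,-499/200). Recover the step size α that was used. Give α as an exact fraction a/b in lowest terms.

F_att = 1/2·(g−p) = 1/2·(-11,13) = (-5.5000,6.5000)
o1: d²=73 > ρ²=60 → inactive
o2: d²=106 > ρ²=60 → inactive
o3: d²=5 ≤ ρ²=60; F_rep = 6·(1,-2)/5² = (0.2400,-0.4800)
F = F_att + ΣF_rep = (-5.2600,6.0200)
Δp = p'−p = (-1.3150,1.5050); α = Δx/Fx = (-263/200) / (-263/50) = 1/4
check: Δy/Fy = (301/200) / (301/50) = 1/4 ✓

α = 1/4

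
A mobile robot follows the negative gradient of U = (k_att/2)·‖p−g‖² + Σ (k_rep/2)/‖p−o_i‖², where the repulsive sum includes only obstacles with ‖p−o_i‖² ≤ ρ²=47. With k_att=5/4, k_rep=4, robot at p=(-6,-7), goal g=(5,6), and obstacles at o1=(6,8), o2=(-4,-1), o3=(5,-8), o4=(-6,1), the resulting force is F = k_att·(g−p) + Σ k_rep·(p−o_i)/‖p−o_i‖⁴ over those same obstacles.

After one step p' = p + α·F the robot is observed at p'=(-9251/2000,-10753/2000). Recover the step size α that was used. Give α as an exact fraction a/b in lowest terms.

α = 1/10

F_att = 5/4·(g−p) = 5/4·(11,13) = (13.7500,16.2500)
o1: d²=369 > ρ²=47 → inactive
o2: d²=40 ≤ ρ²=47; F_rep = 4·(-2,-6)/40² = (-0.0050,-0.0150)
o3: d²=122 > ρ²=47 → inactive
o4: d²=64 > ρ²=47 → inactive
F = F_att + ΣF_rep = (13.7450,16.2350)
Δp = p'−p = (1.3745,1.6235); α = Δx/Fx = (2749/2000) / (2749/200) = 1/10
check: Δy/Fy = (3247/2000) / (3247/200) = 1/10 ✓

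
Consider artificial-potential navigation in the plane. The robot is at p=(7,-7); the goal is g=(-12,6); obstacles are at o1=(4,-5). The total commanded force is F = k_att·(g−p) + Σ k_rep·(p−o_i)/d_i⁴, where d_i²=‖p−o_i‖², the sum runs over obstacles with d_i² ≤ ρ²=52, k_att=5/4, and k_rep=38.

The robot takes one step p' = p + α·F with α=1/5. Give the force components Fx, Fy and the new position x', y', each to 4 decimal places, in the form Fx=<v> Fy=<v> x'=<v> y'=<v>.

F_att = 5/4·(g−p) = 5/4·(-19,13) = (-23.7500,16.2500)
o1: d²=13 ≤ ρ²=52; F_rep = 38·(3,-2)/13² = (0.6746,-0.4497)
F = F_att + ΣF_rep = (-23.0754,15.8003)
p' = p + 1/5·F = (2.3849,-3.8399)

Fx=-23.0754 Fy=15.8003 x'=2.3849 y'=-3.8399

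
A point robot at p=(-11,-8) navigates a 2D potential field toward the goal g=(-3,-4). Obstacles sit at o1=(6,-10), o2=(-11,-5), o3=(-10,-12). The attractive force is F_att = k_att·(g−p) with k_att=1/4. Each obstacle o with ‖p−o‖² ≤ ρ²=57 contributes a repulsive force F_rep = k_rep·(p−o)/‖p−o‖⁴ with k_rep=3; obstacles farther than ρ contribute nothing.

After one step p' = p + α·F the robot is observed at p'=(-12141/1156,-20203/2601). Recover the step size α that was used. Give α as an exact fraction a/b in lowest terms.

α = 1/4

F_att = 1/4·(g−p) = 1/4·(8,4) = (2.0000,1.0000)
o1: d²=293 > ρ²=57 → inactive
o2: d²=9 ≤ ρ²=57; F_rep = 3·(0,-3)/9² = (0.0000,-0.1111)
o3: d²=17 ≤ ρ²=57; F_rep = 3·(-1,4)/17² = (-0.0104,0.0415)
F = F_att + ΣF_rep = (1.9896,0.9304)
Δp = p'−p = (0.4974,0.2326); α = Δx/Fx = (575/1156) / (575/289) = 1/4
check: Δy/Fy = (605/2601) / (2420/2601) = 1/4 ✓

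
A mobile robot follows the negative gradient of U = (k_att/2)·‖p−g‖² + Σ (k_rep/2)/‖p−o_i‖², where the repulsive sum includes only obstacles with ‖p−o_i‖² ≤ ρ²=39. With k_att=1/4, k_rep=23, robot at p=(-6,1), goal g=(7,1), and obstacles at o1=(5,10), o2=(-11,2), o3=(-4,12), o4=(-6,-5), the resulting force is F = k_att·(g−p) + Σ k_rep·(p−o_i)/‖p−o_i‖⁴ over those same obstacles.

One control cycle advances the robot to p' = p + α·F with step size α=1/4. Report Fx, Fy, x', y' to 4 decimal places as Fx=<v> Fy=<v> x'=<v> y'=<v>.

Fx=3.4201 Fy=0.0725 x'=-5.1450 y'=1.0181

F_att = 1/4·(g−p) = 1/4·(13,0) = (3.2500,0.0000)
o1: d²=202 > ρ²=39 → inactive
o2: d²=26 ≤ ρ²=39; F_rep = 23·(5,-1)/26² = (0.1701,-0.0340)
o3: d²=125 > ρ²=39 → inactive
o4: d²=36 ≤ ρ²=39; F_rep = 23·(0,6)/36² = (0.0000,0.1065)
F = F_att + ΣF_rep = (3.4201,0.0725)
p' = p + 1/4·F = (-5.1450,1.0181)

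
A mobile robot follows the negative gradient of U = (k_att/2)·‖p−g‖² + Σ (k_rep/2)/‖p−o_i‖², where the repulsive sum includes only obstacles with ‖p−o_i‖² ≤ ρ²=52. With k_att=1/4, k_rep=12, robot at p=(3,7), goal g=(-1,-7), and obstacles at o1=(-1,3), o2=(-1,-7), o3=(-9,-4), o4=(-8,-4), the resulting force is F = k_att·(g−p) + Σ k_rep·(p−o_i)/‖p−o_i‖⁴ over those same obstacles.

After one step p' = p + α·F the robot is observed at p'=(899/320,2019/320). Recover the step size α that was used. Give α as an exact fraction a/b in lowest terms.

F_att = 1/4·(g−p) = 1/4·(-4,-14) = (-1.0000,-3.5000)
o1: d²=32 ≤ ρ²=52; F_rep = 12·(4,4)/32² = (0.0469,0.0469)
o2: d²=212 > ρ²=52 → inactive
o3: d²=265 > ρ²=52 → inactive
o4: d²=242 > ρ²=52 → inactive
F = F_att + ΣF_rep = (-0.9531,-3.4531)
Δp = p'−p = (-0.1906,-0.6906); α = Δx/Fx = (-61/320) / (-61/64) = 1/5
check: Δy/Fy = (-221/320) / (-221/64) = 1/5 ✓

α = 1/5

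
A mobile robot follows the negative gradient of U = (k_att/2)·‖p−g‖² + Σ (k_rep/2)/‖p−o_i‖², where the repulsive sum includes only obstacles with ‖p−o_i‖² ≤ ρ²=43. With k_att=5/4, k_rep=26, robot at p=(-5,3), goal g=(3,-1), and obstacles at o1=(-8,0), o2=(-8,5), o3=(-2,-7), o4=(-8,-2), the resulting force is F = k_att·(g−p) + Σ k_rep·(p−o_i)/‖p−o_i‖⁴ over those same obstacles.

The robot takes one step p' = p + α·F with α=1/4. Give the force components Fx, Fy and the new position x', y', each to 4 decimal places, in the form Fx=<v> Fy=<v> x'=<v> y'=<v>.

F_att = 5/4·(g−p) = 5/4·(8,-4) = (10.0000,-5.0000)
o1: d²=18 ≤ ρ²=43; F_rep = 26·(3,3)/18² = (0.2407,0.2407)
o2: d²=13 ≤ ρ²=43; F_rep = 26·(3,-2)/13² = (0.4615,-0.3077)
o3: d²=109 > ρ²=43 → inactive
o4: d²=34 ≤ ρ²=43; F_rep = 26·(3,5)/34² = (0.0675,0.1125)
F = F_att + ΣF_rep = (10.7698,-4.9545)
p' = p + 1/4·F = (-2.3076,1.7614)

Fx=10.7698 Fy=-4.9545 x'=-2.3076 y'=1.7614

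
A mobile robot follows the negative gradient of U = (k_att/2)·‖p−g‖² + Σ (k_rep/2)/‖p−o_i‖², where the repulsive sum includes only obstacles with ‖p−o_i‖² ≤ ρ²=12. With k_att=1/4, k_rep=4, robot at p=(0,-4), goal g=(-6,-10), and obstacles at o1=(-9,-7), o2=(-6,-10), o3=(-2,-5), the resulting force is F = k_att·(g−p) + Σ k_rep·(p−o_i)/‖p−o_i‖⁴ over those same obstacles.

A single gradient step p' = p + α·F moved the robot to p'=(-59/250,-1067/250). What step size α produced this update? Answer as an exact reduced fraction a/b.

F_att = 1/4·(g−p) = 1/4·(-6,-6) = (-1.5000,-1.5000)
o1: d²=90 > ρ²=12 → inactive
o2: d²=72 > ρ²=12 → inactive
o3: d²=5 ≤ ρ²=12; F_rep = 4·(2,1)/5² = (0.3200,0.1600)
F = F_att + ΣF_rep = (-1.1800,-1.3400)
Δp = p'−p = (-0.2360,-0.2680); α = Δx/Fx = (-59/250) / (-59/50) = 1/5
check: Δy/Fy = (-67/250) / (-67/50) = 1/5 ✓

α = 1/5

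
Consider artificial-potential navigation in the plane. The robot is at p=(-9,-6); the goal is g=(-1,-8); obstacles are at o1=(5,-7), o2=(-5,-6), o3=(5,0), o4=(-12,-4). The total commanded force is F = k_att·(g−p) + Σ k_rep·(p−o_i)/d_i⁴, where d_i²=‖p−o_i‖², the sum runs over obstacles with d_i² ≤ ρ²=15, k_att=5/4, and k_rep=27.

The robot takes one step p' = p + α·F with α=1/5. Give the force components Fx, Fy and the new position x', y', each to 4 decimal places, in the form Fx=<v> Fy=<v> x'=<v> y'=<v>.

Fx=10.4793 Fy=-2.8195 x'=-6.9041 y'=-6.5639

F_att = 5/4·(g−p) = 5/4·(8,-2) = (10.0000,-2.5000)
o1: d²=197 > ρ²=15 → inactive
o2: d²=16 > ρ²=15 → inactive
o3: d²=232 > ρ²=15 → inactive
o4: d²=13 ≤ ρ²=15; F_rep = 27·(3,-2)/13² = (0.4793,-0.3195)
F = F_att + ΣF_rep = (10.4793,-2.8195)
p' = p + 1/5·F = (-6.9041,-6.5639)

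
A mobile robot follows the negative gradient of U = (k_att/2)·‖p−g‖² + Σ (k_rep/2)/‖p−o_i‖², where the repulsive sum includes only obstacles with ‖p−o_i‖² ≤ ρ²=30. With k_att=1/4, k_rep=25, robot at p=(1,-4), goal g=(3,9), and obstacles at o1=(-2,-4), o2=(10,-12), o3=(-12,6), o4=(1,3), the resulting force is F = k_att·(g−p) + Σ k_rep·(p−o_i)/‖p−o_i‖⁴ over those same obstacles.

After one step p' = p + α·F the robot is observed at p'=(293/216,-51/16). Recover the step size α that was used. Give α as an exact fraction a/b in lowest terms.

F_att = 1/4·(g−p) = 1/4·(2,13) = (0.5000,3.2500)
o1: d²=9 ≤ ρ²=30; F_rep = 25·(3,0)/9² = (0.9259,0.0000)
o2: d²=145 > ρ²=30 → inactive
o3: d²=269 > ρ²=30 → inactive
o4: d²=49 > ρ²=30 → inactive
F = F_att + ΣF_rep = (1.4259,3.2500)
Δp = p'−p = (0.3565,0.8125); α = Δx/Fx = (77/216) / (77/54) = 1/4
check: Δy/Fy = (13/16) / (13/4) = 1/4 ✓

α = 1/4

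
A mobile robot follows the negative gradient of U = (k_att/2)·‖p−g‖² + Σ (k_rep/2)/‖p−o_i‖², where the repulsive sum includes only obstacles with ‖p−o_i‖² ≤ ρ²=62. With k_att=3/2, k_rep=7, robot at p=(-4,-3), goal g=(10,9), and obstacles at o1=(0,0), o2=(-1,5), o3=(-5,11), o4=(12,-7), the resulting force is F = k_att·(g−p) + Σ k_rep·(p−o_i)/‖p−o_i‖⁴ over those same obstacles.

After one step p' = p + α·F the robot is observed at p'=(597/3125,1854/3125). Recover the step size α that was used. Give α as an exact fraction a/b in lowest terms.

F_att = 3/2·(g−p) = 3/2·(14,12) = (21.0000,18.0000)
o1: d²=25 ≤ ρ²=62; F_rep = 7·(-4,-3)/25² = (-0.0448,-0.0336)
o2: d²=73 > ρ²=62 → inactive
o3: d²=197 > ρ²=62 → inactive
o4: d²=272 > ρ²=62 → inactive
F = F_att + ΣF_rep = (20.9552,17.9664)
Δp = p'−p = (4.1910,3.5933); α = Δx/Fx = (13097/3125) / (13097/625) = 1/5
check: Δy/Fy = (11229/3125) / (11229/625) = 1/5 ✓

α = 1/5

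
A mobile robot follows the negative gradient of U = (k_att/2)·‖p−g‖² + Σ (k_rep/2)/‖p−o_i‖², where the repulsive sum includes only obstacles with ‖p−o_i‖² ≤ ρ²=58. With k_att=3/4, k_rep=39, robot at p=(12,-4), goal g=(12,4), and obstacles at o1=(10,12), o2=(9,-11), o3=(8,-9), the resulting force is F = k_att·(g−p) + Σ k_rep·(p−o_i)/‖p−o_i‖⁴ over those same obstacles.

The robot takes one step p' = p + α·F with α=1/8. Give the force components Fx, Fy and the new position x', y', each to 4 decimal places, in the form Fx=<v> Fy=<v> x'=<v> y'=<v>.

F_att = 3/4·(g−p) = 3/4·(0,8) = (0.0000,6.0000)
o1: d²=260 > ρ²=58 → inactive
o2: d²=58 ≤ ρ²=58; F_rep = 39·(3,7)/58² = (0.0348,0.0812)
o3: d²=41 ≤ ρ²=58; F_rep = 39·(4,5)/41² = (0.0928,0.1160)
F = F_att + ΣF_rep = (0.1276,6.1972)
p' = p + 1/8·F = (12.0159,-3.2254)

Fx=0.1276 Fy=6.1972 x'=12.0159 y'=-3.2254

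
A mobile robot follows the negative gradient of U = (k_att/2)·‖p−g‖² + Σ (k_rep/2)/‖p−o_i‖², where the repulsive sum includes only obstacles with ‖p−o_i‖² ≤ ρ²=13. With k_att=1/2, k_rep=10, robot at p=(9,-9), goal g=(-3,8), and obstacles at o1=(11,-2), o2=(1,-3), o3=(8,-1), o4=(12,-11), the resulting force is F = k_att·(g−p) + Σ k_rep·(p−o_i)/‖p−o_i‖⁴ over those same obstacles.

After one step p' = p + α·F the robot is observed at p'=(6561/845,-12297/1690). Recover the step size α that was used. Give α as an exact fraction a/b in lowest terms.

F_att = 1/2·(g−p) = 1/2·(-12,17) = (-6.0000,8.5000)
o1: d²=53 > ρ²=13 → inactive
o2: d²=100 > ρ²=13 → inactive
o3: d²=65 > ρ²=13 → inactive
o4: d²=13 ≤ ρ²=13; F_rep = 10·(-3,2)/13² = (-0.1775,0.1183)
F = F_att + ΣF_rep = (-6.1775,8.6183)
Δp = p'−p = (-1.2355,1.7237); α = Δx/Fx = (-1044/845) / (-1044/169) = 1/5
check: Δy/Fy = (2913/1690) / (2913/338) = 1/5 ✓

α = 1/5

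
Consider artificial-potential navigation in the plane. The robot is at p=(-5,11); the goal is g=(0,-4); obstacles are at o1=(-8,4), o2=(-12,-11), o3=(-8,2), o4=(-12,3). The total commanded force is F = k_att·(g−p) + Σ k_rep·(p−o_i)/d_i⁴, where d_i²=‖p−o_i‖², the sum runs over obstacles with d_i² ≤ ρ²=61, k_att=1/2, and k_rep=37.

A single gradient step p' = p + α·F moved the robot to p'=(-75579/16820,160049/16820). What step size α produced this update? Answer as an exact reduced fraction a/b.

α = 1/5

F_att = 1/2·(g−p) = 1/2·(5,-15) = (2.5000,-7.5000)
o1: d²=58 ≤ ρ²=61; F_rep = 37·(3,7)/58² = (0.0330,0.0770)
o2: d²=533 > ρ²=61 → inactive
o3: d²=90 > ρ²=61 → inactive
o4: d²=113 > ρ²=61 → inactive
F = F_att + ΣF_rep = (2.5330,-7.4230)
Δp = p'−p = (0.5066,-1.4846); α = Δx/Fx = (8521/16820) / (8521/3364) = 1/5
check: Δy/Fy = (-24971/16820) / (-24971/3364) = 1/5 ✓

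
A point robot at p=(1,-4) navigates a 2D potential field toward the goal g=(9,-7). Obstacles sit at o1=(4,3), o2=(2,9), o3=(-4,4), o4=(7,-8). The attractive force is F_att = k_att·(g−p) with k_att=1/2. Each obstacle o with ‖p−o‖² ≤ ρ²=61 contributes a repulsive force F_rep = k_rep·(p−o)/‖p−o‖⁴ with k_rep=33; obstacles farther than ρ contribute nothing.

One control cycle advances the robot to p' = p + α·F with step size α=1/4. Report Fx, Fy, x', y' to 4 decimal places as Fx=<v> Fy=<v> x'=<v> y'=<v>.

F_att = 1/2·(g−p) = 1/2·(8,-3) = (4.0000,-1.5000)
o1: d²=58 ≤ ρ²=61; F_rep = 33·(-3,-7)/58² = (-0.0294,-0.0687)
o2: d²=170 > ρ²=61 → inactive
o3: d²=89 > ρ²=61 → inactive
o4: d²=52 ≤ ρ²=61; F_rep = 33·(-6,4)/52² = (-0.0732,0.0488)
F = F_att + ΣF_rep = (3.8973,-1.5199)
p' = p + 1/4·F = (1.9743,-4.3800)

Fx=3.8973 Fy=-1.5199 x'=1.9743 y'=-4.3800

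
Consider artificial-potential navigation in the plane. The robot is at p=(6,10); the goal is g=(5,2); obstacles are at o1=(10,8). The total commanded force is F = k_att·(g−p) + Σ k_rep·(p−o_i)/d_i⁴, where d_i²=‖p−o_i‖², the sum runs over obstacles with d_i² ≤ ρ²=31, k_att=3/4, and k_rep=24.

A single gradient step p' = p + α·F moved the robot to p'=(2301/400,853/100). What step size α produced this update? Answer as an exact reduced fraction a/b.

F_att = 3/4·(g−p) = 3/4·(-1,-8) = (-0.7500,-6.0000)
o1: d²=20 ≤ ρ²=31; F_rep = 24·(-4,2)/20² = (-0.2400,0.1200)
F = F_att + ΣF_rep = (-0.9900,-5.8800)
Δp = p'−p = (-0.2475,-1.4700); α = Δx/Fx = (-99/400) / (-99/100) = 1/4
check: Δy/Fy = (-147/100) / (-147/25) = 1/4 ✓

α = 1/4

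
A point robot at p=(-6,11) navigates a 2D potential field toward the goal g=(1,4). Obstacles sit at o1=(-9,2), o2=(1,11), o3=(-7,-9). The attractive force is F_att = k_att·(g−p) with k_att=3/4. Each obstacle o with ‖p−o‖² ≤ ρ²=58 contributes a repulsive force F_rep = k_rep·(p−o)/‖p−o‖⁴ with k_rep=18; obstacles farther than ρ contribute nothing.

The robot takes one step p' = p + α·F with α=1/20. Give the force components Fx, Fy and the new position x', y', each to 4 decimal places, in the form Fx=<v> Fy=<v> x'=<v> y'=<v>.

F_att = 3/4·(g−p) = 3/4·(7,-7) = (5.2500,-5.2500)
o1: d²=90 > ρ²=58 → inactive
o2: d²=49 ≤ ρ²=58; F_rep = 18·(-7,0)/49² = (-0.0525,0.0000)
o3: d²=401 > ρ²=58 → inactive
F = F_att + ΣF_rep = (5.1975,-5.2500)
p' = p + 1/20·F = (-5.7401,10.7375)

Fx=5.1975 Fy=-5.2500 x'=-5.7401 y'=10.7375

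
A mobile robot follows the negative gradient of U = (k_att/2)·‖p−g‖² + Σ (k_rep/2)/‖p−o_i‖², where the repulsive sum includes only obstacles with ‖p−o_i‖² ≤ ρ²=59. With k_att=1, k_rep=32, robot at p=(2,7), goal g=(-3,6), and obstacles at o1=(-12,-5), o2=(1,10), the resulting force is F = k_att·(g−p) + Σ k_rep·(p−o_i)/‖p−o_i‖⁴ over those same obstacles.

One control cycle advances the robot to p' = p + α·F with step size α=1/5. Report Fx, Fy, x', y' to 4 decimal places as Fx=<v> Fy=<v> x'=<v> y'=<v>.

F_att = 1·(g−p) = 1·(-5,-1) = (-5.0000,-1.0000)
o1: d²=340 > ρ²=59 → inactive
o2: d²=10 ≤ ρ²=59; F_rep = 32·(1,-3)/10² = (0.3200,-0.9600)
F = F_att + ΣF_rep = (-4.6800,-1.9600)
p' = p + 1/5·F = (1.0640,6.6080)

Fx=-4.6800 Fy=-1.9600 x'=1.0640 y'=6.6080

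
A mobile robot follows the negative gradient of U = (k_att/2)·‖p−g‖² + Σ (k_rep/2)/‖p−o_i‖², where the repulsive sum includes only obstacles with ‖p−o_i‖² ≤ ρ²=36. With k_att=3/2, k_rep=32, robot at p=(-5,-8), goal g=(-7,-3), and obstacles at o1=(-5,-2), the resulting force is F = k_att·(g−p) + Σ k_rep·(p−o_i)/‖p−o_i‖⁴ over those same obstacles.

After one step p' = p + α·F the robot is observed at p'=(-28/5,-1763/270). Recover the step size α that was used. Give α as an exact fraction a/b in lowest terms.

α = 1/5

F_att = 3/2·(g−p) = 3/2·(-2,5) = (-3.0000,7.5000)
o1: d²=36 ≤ ρ²=36; F_rep = 32·(0,-6)/36² = (0.0000,-0.1481)
F = F_att + ΣF_rep = (-3.0000,7.3519)
Δp = p'−p = (-0.6000,1.4704); α = Δx/Fx = (-3/5) / (-3) = 1/5
check: Δy/Fy = (397/270) / (397/54) = 1/5 ✓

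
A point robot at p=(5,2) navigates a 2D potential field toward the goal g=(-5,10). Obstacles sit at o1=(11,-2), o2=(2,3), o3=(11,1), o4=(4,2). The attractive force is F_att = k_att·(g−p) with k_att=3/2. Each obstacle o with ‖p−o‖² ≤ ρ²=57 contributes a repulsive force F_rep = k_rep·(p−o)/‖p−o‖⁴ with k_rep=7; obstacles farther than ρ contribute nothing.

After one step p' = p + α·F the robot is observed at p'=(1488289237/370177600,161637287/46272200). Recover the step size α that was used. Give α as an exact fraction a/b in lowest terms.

α = 1/8

F_att = 3/2·(g−p) = 3/2·(-10,8) = (-15.0000,12.0000)
o1: d²=52 ≤ ρ²=57; F_rep = 7·(-6,4)/52² = (-0.0155,0.0104)
o2: d²=10 ≤ ρ²=57; F_rep = 7·(3,-1)/10² = (0.2100,-0.0700)
o3: d²=37 ≤ ρ²=57; F_rep = 7·(-6,1)/37² = (-0.0307,0.0051)
o4: d²=1 ≤ ρ²=57; F_rep = 7·(1,0)/1² = (7.0000,0.0000)
F = F_att + ΣF_rep = (-7.8362,11.9455)
Δp = p'−p = (-0.9795,1.4932); α = Δx/Fx = (-362598763/370177600) / (-362598763/46272200) = 1/8
check: Δy/Fy = (69092887/46272200) / (69092887/5784025) = 1/8 ✓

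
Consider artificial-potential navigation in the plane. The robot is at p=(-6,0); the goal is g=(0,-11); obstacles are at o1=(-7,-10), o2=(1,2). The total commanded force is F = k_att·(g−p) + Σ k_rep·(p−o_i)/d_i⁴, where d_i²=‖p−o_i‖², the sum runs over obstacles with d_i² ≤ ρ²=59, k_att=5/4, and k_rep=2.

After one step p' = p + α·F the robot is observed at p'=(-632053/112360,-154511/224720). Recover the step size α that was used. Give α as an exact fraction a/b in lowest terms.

F_att = 5/4·(g−p) = 5/4·(6,-11) = (7.5000,-13.7500)
o1: d²=101 > ρ²=59 → inactive
o2: d²=53 ≤ ρ²=59; F_rep = 2·(-7,-2)/53² = (-0.0050,-0.0014)
F = F_att + ΣF_rep = (7.4950,-13.7514)
Δp = p'−p = (0.3748,-0.6876); α = Δx/Fx = (42107/112360) / (42107/5618) = 1/20
check: Δy/Fy = (-154511/224720) / (-154511/11236) = 1/20 ✓

α = 1/20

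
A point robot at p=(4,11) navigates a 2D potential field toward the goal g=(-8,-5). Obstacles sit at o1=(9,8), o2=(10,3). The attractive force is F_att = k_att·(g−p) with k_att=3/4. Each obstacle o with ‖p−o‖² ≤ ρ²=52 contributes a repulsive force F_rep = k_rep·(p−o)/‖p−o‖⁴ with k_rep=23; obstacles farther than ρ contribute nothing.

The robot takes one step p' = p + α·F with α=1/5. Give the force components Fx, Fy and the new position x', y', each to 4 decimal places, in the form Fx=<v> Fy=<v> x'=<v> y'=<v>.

Fx=-9.0995 Fy=-11.9403 x'=2.1801 y'=8.6119

F_att = 3/4·(g−p) = 3/4·(-12,-16) = (-9.0000,-12.0000)
o1: d²=34 ≤ ρ²=52; F_rep = 23·(-5,3)/34² = (-0.0995,0.0597)
o2: d²=100 > ρ²=52 → inactive
F = F_att + ΣF_rep = (-9.0995,-11.9403)
p' = p + 1/5·F = (2.1801,8.6119)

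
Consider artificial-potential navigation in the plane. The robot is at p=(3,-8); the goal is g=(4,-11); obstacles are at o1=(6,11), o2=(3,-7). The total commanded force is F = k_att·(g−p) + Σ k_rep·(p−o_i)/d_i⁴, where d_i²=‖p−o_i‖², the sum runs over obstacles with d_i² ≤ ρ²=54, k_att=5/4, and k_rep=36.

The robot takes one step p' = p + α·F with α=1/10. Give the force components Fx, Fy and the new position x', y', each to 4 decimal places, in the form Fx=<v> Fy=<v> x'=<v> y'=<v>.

Fx=1.2500 Fy=-39.7500 x'=3.1250 y'=-11.9750

F_att = 5/4·(g−p) = 5/4·(1,-3) = (1.2500,-3.7500)
o1: d²=370 > ρ²=54 → inactive
o2: d²=1 ≤ ρ²=54; F_rep = 36·(0,-1)/1² = (0.0000,-36.0000)
F = F_att + ΣF_rep = (1.2500,-39.7500)
p' = p + 1/10·F = (3.1250,-11.9750)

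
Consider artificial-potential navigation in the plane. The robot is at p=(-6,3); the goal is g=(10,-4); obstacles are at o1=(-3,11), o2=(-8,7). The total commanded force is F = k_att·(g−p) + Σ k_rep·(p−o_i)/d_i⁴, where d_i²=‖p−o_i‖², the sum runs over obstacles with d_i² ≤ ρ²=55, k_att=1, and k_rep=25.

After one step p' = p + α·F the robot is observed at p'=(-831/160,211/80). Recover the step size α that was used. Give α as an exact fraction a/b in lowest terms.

α = 1/20

F_att = 1·(g−p) = 1·(16,-7) = (16.0000,-7.0000)
o1: d²=73 > ρ²=55 → inactive
o2: d²=20 ≤ ρ²=55; F_rep = 25·(2,-4)/20² = (0.1250,-0.2500)
F = F_att + ΣF_rep = (16.1250,-7.2500)
Δp = p'−p = (0.8063,-0.3625); α = Δx/Fx = (129/160) / (129/8) = 1/20
check: Δy/Fy = (-29/80) / (-29/4) = 1/20 ✓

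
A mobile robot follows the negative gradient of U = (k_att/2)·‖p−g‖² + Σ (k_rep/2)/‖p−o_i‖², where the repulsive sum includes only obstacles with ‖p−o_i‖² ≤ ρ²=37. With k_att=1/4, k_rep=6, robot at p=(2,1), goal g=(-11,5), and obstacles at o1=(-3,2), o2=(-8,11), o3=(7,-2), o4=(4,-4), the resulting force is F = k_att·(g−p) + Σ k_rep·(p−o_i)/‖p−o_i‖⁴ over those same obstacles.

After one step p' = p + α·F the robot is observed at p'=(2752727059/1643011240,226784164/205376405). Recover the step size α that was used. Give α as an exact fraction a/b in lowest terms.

F_att = 1/4·(g−p) = 1/4·(-13,4) = (-3.2500,1.0000)
o1: d²=26 ≤ ρ²=37; F_rep = 6·(5,-1)/26² = (0.0444,-0.0089)
o2: d²=200 > ρ²=37 → inactive
o3: d²=34 ≤ ρ²=37; F_rep = 6·(-5,3)/34² = (-0.0260,0.0156)
o4: d²=29 ≤ ρ²=37; F_rep = 6·(-2,5)/29² = (-0.0143,0.0357)
F = F_att + ΣF_rep = (-3.2458,1.0424)
Δp = p'−p = (-0.3246,0.1042); α = Δx/Fx = (-533295421/1643011240) / (-533295421/164301124) = 1/10
check: Δy/Fy = (21407759/205376405) / (42815518/41075281) = 1/10 ✓

α = 1/10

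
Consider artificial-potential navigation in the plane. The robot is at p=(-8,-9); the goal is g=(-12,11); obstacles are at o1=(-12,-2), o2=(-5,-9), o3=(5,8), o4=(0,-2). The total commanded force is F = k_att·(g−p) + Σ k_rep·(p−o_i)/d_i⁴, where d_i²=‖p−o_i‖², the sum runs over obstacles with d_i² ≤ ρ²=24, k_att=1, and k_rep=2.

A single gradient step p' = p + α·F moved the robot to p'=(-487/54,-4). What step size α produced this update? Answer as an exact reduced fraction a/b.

F_att = 1·(g−p) = 1·(-4,20) = (-4.0000,20.0000)
o1: d²=65 > ρ²=24 → inactive
o2: d²=9 ≤ ρ²=24; F_rep = 2·(-3,0)/9² = (-0.0741,0.0000)
o3: d²=458 > ρ²=24 → inactive
o4: d²=113 > ρ²=24 → inactive
F = F_att + ΣF_rep = (-4.0741,20.0000)
Δp = p'−p = (-1.0185,5.0000); α = Δx/Fx = (-55/54) / (-110/27) = 1/4
check: Δy/Fy = (5) / (20) = 1/4 ✓

α = 1/4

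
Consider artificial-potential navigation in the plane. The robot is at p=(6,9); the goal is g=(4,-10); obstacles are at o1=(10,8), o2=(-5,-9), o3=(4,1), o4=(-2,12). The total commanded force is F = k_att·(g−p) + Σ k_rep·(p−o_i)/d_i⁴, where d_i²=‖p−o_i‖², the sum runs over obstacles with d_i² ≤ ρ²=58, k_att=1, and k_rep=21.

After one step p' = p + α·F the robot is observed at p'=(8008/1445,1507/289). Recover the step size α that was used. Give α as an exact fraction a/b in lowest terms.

α = 1/5

F_att = 1·(g−p) = 1·(-2,-19) = (-2.0000,-19.0000)
o1: d²=17 ≤ ρ²=58; F_rep = 21·(-4,1)/17² = (-0.2907,0.0727)
o2: d²=445 > ρ²=58 → inactive
o3: d²=68 > ρ²=58 → inactive
o4: d²=73 > ρ²=58 → inactive
F = F_att + ΣF_rep = (-2.2907,-18.9273)
Δp = p'−p = (-0.4581,-3.7855); α = Δx/Fx = (-662/1445) / (-662/289) = 1/5
check: Δy/Fy = (-1094/289) / (-5470/289) = 1/5 ✓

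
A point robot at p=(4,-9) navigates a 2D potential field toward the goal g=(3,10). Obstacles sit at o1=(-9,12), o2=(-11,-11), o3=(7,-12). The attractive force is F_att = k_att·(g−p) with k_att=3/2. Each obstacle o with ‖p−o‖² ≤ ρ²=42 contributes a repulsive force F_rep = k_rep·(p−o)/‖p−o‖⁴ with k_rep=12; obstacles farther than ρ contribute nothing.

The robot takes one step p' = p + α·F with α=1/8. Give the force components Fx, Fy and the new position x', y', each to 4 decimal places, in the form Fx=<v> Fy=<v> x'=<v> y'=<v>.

F_att = 3/2·(g−p) = 3/2·(-1,19) = (-1.5000,28.5000)
o1: d²=610 > ρ²=42 → inactive
o2: d²=229 > ρ²=42 → inactive
o3: d²=18 ≤ ρ²=42; F_rep = 12·(-3,3)/18² = (-0.1111,0.1111)
F = F_att + ΣF_rep = (-1.6111,28.6111)
p' = p + 1/8·F = (3.7986,-5.4236)

Fx=-1.6111 Fy=28.6111 x'=3.7986 y'=-5.4236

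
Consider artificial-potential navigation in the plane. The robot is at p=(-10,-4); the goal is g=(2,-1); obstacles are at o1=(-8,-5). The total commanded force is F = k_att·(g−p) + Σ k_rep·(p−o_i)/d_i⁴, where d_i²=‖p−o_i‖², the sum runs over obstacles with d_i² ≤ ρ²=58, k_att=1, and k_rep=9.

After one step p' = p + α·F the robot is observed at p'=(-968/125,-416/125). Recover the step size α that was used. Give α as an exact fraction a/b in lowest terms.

F_att = 1·(g−p) = 1·(12,3) = (12.0000,3.0000)
o1: d²=5 ≤ ρ²=58; F_rep = 9·(-2,1)/5² = (-0.7200,0.3600)
F = F_att + ΣF_rep = (11.2800,3.3600)
Δp = p'−p = (2.2560,0.6720); α = Δx/Fx = (282/125) / (282/25) = 1/5
check: Δy/Fy = (84/125) / (84/25) = 1/5 ✓

α = 1/5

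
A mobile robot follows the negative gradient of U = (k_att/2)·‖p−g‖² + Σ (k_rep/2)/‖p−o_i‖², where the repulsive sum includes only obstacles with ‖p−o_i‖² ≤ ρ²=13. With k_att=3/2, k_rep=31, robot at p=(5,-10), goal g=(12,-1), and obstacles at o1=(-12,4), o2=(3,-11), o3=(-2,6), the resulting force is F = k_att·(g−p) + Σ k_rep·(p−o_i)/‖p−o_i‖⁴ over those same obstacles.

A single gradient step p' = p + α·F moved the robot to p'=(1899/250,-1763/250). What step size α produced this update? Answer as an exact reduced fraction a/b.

F_att = 3/2·(g−p) = 3/2·(7,9) = (10.5000,13.5000)
o1: d²=485 > ρ²=13 → inactive
o2: d²=5 ≤ ρ²=13; F_rep = 31·(2,1)/5² = (2.4800,1.2400)
o3: d²=305 > ρ²=13 → inactive
F = F_att + ΣF_rep = (12.9800,14.7400)
Δp = p'−p = (2.5960,2.9480); α = Δx/Fx = (649/250) / (649/50) = 1/5
check: Δy/Fy = (737/250) / (737/50) = 1/5 ✓

α = 1/5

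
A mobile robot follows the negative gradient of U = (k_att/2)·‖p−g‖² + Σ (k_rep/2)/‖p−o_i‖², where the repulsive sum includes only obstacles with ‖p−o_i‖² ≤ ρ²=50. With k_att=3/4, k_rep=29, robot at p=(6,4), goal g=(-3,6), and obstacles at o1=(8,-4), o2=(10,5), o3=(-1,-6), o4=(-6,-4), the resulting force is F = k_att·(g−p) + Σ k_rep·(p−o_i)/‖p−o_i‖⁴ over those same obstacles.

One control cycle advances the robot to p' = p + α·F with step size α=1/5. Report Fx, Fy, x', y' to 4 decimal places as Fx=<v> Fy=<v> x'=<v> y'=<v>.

Fx=-7.1514 Fy=1.3997 x'=4.5697 y'=4.2799

F_att = 3/4·(g−p) = 3/4·(-9,2) = (-6.7500,1.5000)
o1: d²=68 > ρ²=50 → inactive
o2: d²=17 ≤ ρ²=50; F_rep = 29·(-4,-1)/17² = (-0.4014,-0.1003)
o3: d²=149 > ρ²=50 → inactive
o4: d²=208 > ρ²=50 → inactive
F = F_att + ΣF_rep = (-7.1514,1.3997)
p' = p + 1/5·F = (4.5697,4.2799)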